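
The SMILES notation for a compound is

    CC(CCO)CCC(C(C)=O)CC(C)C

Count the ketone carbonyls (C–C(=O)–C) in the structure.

1

The ketone motif appears at heavy-atom position 9 in the SMILES.
Other groups present: 1 hydroxyl.
Ketone count: 1.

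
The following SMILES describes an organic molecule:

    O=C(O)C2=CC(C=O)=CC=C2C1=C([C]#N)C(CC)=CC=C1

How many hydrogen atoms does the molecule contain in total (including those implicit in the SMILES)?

Walk through each heavy atom and fill implicit hydrogens from standard valence (C 4, N 3, O 2, S 2, halogen 1):
  atom 1: O, bond orders sum to 2 (valence 2) → 0 H
  atom 2: C, bond orders sum to 4 (valence 4) → 0 H
  atom 3: O, bond orders sum to 1 (valence 2) → 1 H
  atom 4: C, bond orders sum to 4 (valence 4) → 0 H
  atom 5: C, bond orders sum to 3 (valence 4) → 1 H
  atom 6: C, bond orders sum to 4 (valence 4) → 0 H
  atom 7: C, bond orders sum to 3 (valence 4) → 1 H
  atom 8: O, bond orders sum to 2 (valence 2) → 0 H
  atom 9: C, bond orders sum to 3 (valence 4) → 1 H
  atom 10: C, bond orders sum to 3 (valence 4) → 1 H
  atom 11: C, bond orders sum to 4 (valence 4) → 0 H
  atom 12: C, bond orders sum to 4 (valence 4) → 0 H
  atom 13: C, bond orders sum to 4 (valence 4) → 0 H
  atom 14: C with explicit H count 0
  atom 15: N, bond orders sum to 3 (valence 3) → 0 H
  atom 16: C, bond orders sum to 4 (valence 4) → 0 H
  atom 17: C, bond orders sum to 2 (valence 4) → 2 H
  atom 18: C, bond orders sum to 1 (valence 4) → 3 H
  atom 19: C, bond orders sum to 3 (valence 4) → 1 H
  atom 20: C, bond orders sum to 3 (valence 4) → 1 H
  atom 21: C, bond orders sum to 3 (valence 4) → 1 H
Total hydrogens: 13.

13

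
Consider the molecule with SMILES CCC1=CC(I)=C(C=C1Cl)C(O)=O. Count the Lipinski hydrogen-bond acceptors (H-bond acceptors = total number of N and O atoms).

2

N atoms: 0; O atoms: 2.
Lipinski HBA = 0 + 2 = 2.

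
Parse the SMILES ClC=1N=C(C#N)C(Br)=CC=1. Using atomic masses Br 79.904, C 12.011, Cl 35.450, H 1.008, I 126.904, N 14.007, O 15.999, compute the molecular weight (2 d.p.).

217.45 g/mol

First, the molecular formula is C6H2BrClN2 (counting implicit H from valence).
  Br: 1 × 79.904 = 79.904
  C: 6 × 12.011 = 72.066
  Cl: 1 × 35.450 = 35.450
  H: 2 × 1.008 = 2.016
  N: 2 × 14.007 = 28.014
Sum: 1×79.904 + 6×12.011 + 1×35.450 + 2×1.008 + 2×14.007 = 217.450 → 217.45 g/mol.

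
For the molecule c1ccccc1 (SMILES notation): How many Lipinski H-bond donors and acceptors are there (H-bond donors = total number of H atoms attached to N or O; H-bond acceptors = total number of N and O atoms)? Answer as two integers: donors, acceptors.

Donors: find every N or O and count the H atoms it carries.
  (no N or O atoms present)
Lipinski HBD = 0.
Acceptors: N atoms = 0, O atoms = 0 → HBA = 0.

0, 0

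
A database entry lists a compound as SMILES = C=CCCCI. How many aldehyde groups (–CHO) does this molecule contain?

Scan the SMILES for the aldehyde motif — none present.
Groups that are present: 1 alkene.

0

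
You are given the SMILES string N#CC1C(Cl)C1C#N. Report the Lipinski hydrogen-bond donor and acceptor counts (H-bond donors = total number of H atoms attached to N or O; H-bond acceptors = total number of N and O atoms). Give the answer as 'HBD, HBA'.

0, 2

Donors: find every N or O and count the H atoms it carries.
  atom 1 (N): bond orders sum to 3 → 0 H
  atom 8 (N): bond orders sum to 3 → 0 H
Lipinski HBD = 0.
Acceptors: N atoms = 2, O atoms = 0 → HBA = 2.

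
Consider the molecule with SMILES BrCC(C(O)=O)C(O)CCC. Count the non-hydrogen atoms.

Every atom symbol written in the SMILES (organic subset) is one heavy atom; implicit H are not written.
Heavy atoms by element → Br:1, C:7, O:3.
Total: 11.

11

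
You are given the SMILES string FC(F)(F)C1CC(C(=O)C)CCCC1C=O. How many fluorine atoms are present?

Scan the SMILES for F atoms (remember two-letter symbols like Cl and Br are single atoms).
Fluorine count: 3.

3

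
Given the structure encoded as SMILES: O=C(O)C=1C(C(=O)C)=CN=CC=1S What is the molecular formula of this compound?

C8H7NO3S

Walk through each heavy atom and fill implicit hydrogens from standard valence (C 4, N 3, O 2, S 2, halogen 1):
  atom 1: O, bond orders sum to 2 (valence 2) → 0 H
  atom 2: C, bond orders sum to 4 (valence 4) → 0 H
  atom 3: O, bond orders sum to 1 (valence 2) → 1 H
  atom 4: C, bond orders sum to 4 (valence 4) → 0 H
  atom 5: C, bond orders sum to 4 (valence 4) → 0 H
  atom 6: C, bond orders sum to 4 (valence 4) → 0 H
  atom 7: O, bond orders sum to 2 (valence 2) → 0 H
  atom 8: C, bond orders sum to 1 (valence 4) → 3 H
  atom 9: C, bond orders sum to 3 (valence 4) → 1 H
  atom 10: N, bond orders sum to 3 (valence 3) → 0 H
  atom 11: C, bond orders sum to 3 (valence 4) → 1 H
  atom 12: C, bond orders sum to 4 (valence 4) → 0 H
  atom 13: S, bond orders sum to 1 (valence 2) → 1 H
Totals → C:8, H:7, N:1, O:3, S:1.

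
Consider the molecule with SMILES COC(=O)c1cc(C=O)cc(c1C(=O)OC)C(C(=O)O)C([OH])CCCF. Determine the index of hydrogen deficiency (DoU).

8

Molecular formula: C17H19FO8.
DoU = (2C + 2 + N − H − X) / 2, where X is the halogen count and O/S are ignored.
    = (2·17 + 2 + 0 − 19 − 1) / 2 = 16 / 2 = 8.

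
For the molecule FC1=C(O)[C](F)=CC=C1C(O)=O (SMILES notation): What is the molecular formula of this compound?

Walk through each heavy atom and fill implicit hydrogens from standard valence (C 4, N 3, O 2, S 2, halogen 1):
  atom 1: F (halogen, monovalent) → 0 H
  atom 2: C, bond orders sum to 4 (valence 4) → 0 H
  atom 3: C, bond orders sum to 4 (valence 4) → 0 H
  atom 4: O, bond orders sum to 1 (valence 2) → 1 H
  atom 5: C with explicit H count 0
  atom 6: F (halogen, monovalent) → 0 H
  atom 7: C, bond orders sum to 3 (valence 4) → 1 H
  atom 8: C, bond orders sum to 3 (valence 4) → 1 H
  atom 9: C, bond orders sum to 4 (valence 4) → 0 H
  atom 10: C, bond orders sum to 4 (valence 4) → 0 H
  atom 11: O, bond orders sum to 1 (valence 2) → 1 H
  atom 12: O, bond orders sum to 2 (valence 2) → 0 H
Totals → C:7, H:4, F:2, O:3.

C7H4F2O3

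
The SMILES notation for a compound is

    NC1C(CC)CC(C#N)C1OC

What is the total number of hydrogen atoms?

16

Walk through each heavy atom and fill implicit hydrogens from standard valence (C 4, N 3, O 2, S 2, halogen 1):
  atom 1: N, bond orders sum to 1 (valence 3) → 2 H
  atom 2: C, bond orders sum to 3 (valence 4) → 1 H
  atom 3: C, bond orders sum to 3 (valence 4) → 1 H
  atom 4: C, bond orders sum to 2 (valence 4) → 2 H
  atom 5: C, bond orders sum to 1 (valence 4) → 3 H
  atom 6: C, bond orders sum to 2 (valence 4) → 2 H
  atom 7: C, bond orders sum to 3 (valence 4) → 1 H
  atom 8: C, bond orders sum to 4 (valence 4) → 0 H
  atom 9: N, bond orders sum to 3 (valence 3) → 0 H
  atom 10: C, bond orders sum to 3 (valence 4) → 1 H
  atom 11: O, bond orders sum to 2 (valence 2) → 0 H
  atom 12: C, bond orders sum to 1 (valence 4) → 3 H
Total hydrogens: 16.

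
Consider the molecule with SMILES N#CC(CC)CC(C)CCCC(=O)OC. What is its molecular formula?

Walk through each heavy atom and fill implicit hydrogens from standard valence (C 4, N 3, O 2, S 2, halogen 1):
  atom 1: N, bond orders sum to 3 (valence 3) → 0 H
  atom 2: C, bond orders sum to 4 (valence 4) → 0 H
  atom 3: C, bond orders sum to 3 (valence 4) → 1 H
  atom 4: C, bond orders sum to 2 (valence 4) → 2 H
  atom 5: C, bond orders sum to 1 (valence 4) → 3 H
  atom 6: C, bond orders sum to 2 (valence 4) → 2 H
  atom 7: C, bond orders sum to 3 (valence 4) → 1 H
  atom 8: C, bond orders sum to 1 (valence 4) → 3 H
  atom 9: C, bond orders sum to 2 (valence 4) → 2 H
  atom 10: C, bond orders sum to 2 (valence 4) → 2 H
  atom 11: C, bond orders sum to 2 (valence 4) → 2 H
  atom 12: C, bond orders sum to 4 (valence 4) → 0 H
  atom 13: O, bond orders sum to 2 (valence 2) → 0 H
  atom 14: O, bond orders sum to 2 (valence 2) → 0 H
  atom 15: C, bond orders sum to 1 (valence 4) → 3 H
Totals → C:12, H:21, N:1, O:2.

C12H21NO2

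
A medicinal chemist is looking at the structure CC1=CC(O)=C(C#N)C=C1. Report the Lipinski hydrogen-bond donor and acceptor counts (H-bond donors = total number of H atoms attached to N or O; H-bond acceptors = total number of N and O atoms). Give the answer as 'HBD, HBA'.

1, 2

Donors: find every N or O and count the H atoms it carries.
  atom 5 (O): bond orders sum to 1 → 1 H
  atom 8 (N): bond orders sum to 3 → 0 H
Lipinski HBD = 1.
Acceptors: N atoms = 1, O atoms = 1 → HBA = 2.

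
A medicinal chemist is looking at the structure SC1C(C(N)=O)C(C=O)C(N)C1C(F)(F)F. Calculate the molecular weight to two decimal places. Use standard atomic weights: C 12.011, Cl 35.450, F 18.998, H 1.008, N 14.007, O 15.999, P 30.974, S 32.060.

256.24 g/mol

First, the molecular formula is C8H11F3N2O2S (counting implicit H from valence).
  C: 8 × 12.011 = 96.088
  F: 3 × 18.998 = 56.994
  H: 11 × 1.008 = 11.088
  N: 2 × 14.007 = 28.014
  O: 2 × 15.999 = 31.998
  S: 1 × 32.060 = 32.060
Sum: 8×12.011 + 3×18.998 + 11×1.008 + 2×14.007 + 2×15.999 + 1×32.060 = 256.242 → 256.24 g/mol.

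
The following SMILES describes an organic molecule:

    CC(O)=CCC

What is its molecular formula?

Walk through each heavy atom and fill implicit hydrogens from standard valence (C 4, N 3, O 2, S 2, halogen 1):
  atom 1: C, bond orders sum to 1 (valence 4) → 3 H
  atom 2: C, bond orders sum to 4 (valence 4) → 0 H
  atom 3: O, bond orders sum to 1 (valence 2) → 1 H
  atom 4: C, bond orders sum to 3 (valence 4) → 1 H
  atom 5: C, bond orders sum to 2 (valence 4) → 2 H
  atom 6: C, bond orders sum to 1 (valence 4) → 3 H
Totals → C:5, H:10, O:1.
In Hill order: C5H10O.

C5H10O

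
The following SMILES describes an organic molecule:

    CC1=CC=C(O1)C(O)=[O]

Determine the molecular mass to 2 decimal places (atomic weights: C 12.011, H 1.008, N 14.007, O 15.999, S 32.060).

126.11 g/mol

First, the molecular formula is C6H6O3 (counting implicit H from valence).
  C: 6 × 12.011 = 72.066
  H: 6 × 1.008 = 6.048
  O: 3 × 15.999 = 47.997
Sum: 6×12.011 + 6×1.008 + 3×15.999 = 126.111 → 126.11 g/mol.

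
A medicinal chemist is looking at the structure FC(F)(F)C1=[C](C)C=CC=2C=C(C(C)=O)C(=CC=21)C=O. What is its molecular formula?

Walk through each heavy atom and fill implicit hydrogens from standard valence (C 4, N 3, O 2, S 2, halogen 1):
  atom 1: F (halogen, monovalent) → 0 H
  atom 2: C, bond orders sum to 4 (valence 4) → 0 H
  atom 3: F (halogen, monovalent) → 0 H
  atom 4: F (halogen, monovalent) → 0 H
  atom 5: C, bond orders sum to 4 (valence 4) → 0 H
  atom 6: C with explicit H count 0
  atom 7: C, bond orders sum to 1 (valence 4) → 3 H
  atom 8: C, bond orders sum to 3 (valence 4) → 1 H
  atom 9: C, bond orders sum to 3 (valence 4) → 1 H
  atom 10: C, bond orders sum to 4 (valence 4) → 0 H
  atom 11: C, bond orders sum to 3 (valence 4) → 1 H
  atom 12: C, bond orders sum to 4 (valence 4) → 0 H
  atom 13: C, bond orders sum to 4 (valence 4) → 0 H
  atom 14: C, bond orders sum to 1 (valence 4) → 3 H
  atom 15: O, bond orders sum to 2 (valence 2) → 0 H
  atom 16: C, bond orders sum to 4 (valence 4) → 0 H
  atom 17: C, bond orders sum to 3 (valence 4) → 1 H
  atom 18: C, bond orders sum to 4 (valence 4) → 0 H
  atom 19: C, bond orders sum to 3 (valence 4) → 1 H
  atom 20: O, bond orders sum to 2 (valence 2) → 0 H
Totals → C:15, H:11, F:3, O:2.
In Hill order: C15H11F3O2.

C15H11F3O2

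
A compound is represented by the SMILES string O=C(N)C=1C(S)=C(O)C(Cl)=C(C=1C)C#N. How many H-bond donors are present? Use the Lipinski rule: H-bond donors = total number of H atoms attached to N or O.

Donors: find every N or O and count the H atoms it carries.
  atom 1 (O): bond orders sum to 2 → 0 H
  atom 3 (N): bond orders sum to 1 → 2 H
  atom 8 (O): bond orders sum to 1 → 1 H
  atom 15 (N): bond orders sum to 3 → 0 H
Lipinski HBD = 3.

3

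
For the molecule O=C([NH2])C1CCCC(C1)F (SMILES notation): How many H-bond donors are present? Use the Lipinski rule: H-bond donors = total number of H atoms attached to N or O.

2

Donors: find every N or O and count the H atoms it carries.
  atom 1 (O): bond orders sum to 2 → 0 H
  atom 3 (N): bond orders sum to 1 → 2 H
Lipinski HBD = 2.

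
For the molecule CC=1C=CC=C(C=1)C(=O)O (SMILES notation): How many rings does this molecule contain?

In SMILES, each pair of matching ring-closure digits denotes one ring-closing bond; the number of such bonds equals the number of independent rings.
Ring-closure bonds here: 1.

1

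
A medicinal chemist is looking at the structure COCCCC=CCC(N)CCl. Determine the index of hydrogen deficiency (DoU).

Degree of unsaturation = (number of rings) + (number of π bonds).
Ring closures in the SMILES: 0.
π bonds: 1 double bond (each 1 DoU) → 1 DoU from unsaturation.
Total DoU = 0 + 1 = 1.

1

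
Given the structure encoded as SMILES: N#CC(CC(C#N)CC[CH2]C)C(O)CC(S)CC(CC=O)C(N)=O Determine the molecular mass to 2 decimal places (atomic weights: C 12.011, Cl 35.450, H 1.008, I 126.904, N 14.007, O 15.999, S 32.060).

353.48 g/mol

First, the molecular formula is C17H27N3O3S (counting implicit H from valence).
  C: 17 × 12.011 = 204.187
  H: 27 × 1.008 = 27.216
  N: 3 × 14.007 = 42.021
  O: 3 × 15.999 = 47.997
  S: 1 × 32.060 = 32.060
Sum: 17×12.011 + 27×1.008 + 3×14.007 + 3×15.999 + 1×32.060 = 353.481 → 353.48 g/mol.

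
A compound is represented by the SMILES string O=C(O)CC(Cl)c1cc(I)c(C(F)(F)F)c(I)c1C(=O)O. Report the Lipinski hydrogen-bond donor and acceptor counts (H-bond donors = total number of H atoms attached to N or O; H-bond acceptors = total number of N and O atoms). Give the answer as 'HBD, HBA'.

Donors: find every N or O and count the H atoms it carries.
  atom 1 (O): bond orders sum to 2 → 0 H
  atom 3 (O): bond orders sum to 1 → 1 H
  atom 20 (O): bond orders sum to 2 → 0 H
  atom 21 (O): bond orders sum to 1 → 1 H
Lipinski HBD = 2.
Acceptors: N atoms = 0, O atoms = 4 → HBA = 4.

2, 4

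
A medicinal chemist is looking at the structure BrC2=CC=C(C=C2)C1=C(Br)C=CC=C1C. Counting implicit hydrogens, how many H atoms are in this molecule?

Walk through each heavy atom and fill implicit hydrogens from standard valence (C 4, N 3, O 2, S 2, halogen 1):
  atom 1: Br (halogen, monovalent) → 0 H
  atom 2: C, bond orders sum to 4 (valence 4) → 0 H
  atom 3: C, bond orders sum to 3 (valence 4) → 1 H
  atom 4: C, bond orders sum to 3 (valence 4) → 1 H
  atom 5: C, bond orders sum to 4 (valence 4) → 0 H
  atom 6: C, bond orders sum to 3 (valence 4) → 1 H
  atom 7: C, bond orders sum to 3 (valence 4) → 1 H
  atom 8: C, bond orders sum to 4 (valence 4) → 0 H
  atom 9: C, bond orders sum to 4 (valence 4) → 0 H
  atom 10: Br (halogen, monovalent) → 0 H
  atom 11: C, bond orders sum to 3 (valence 4) → 1 H
  atom 12: C, bond orders sum to 3 (valence 4) → 1 H
  atom 13: C, bond orders sum to 3 (valence 4) → 1 H
  atom 14: C, bond orders sum to 4 (valence 4) → 0 H
  atom 15: C, bond orders sum to 1 (valence 4) → 3 H
Total hydrogens: 10.

10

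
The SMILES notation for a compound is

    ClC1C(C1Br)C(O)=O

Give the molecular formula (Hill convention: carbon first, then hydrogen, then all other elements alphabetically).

Walk through each heavy atom and fill implicit hydrogens from standard valence (C 4, N 3, O 2, S 2, halogen 1):
  atom 1: Cl (halogen, monovalent) → 0 H
  atom 2: C, bond orders sum to 3 (valence 4) → 1 H
  atom 3: C, bond orders sum to 3 (valence 4) → 1 H
  atom 4: C, bond orders sum to 3 (valence 4) → 1 H
  atom 5: Br (halogen, monovalent) → 0 H
  atom 6: C, bond orders sum to 4 (valence 4) → 0 H
  atom 7: O, bond orders sum to 1 (valence 2) → 1 H
  atom 8: O, bond orders sum to 2 (valence 2) → 0 H
Totals → C:4, H:4, Br:1, Cl:1, O:2.
In Hill order: C4H4BrClO2.

C4H4BrClO2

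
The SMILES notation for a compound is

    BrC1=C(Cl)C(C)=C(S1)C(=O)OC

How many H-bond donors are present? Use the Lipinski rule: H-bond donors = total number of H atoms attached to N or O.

0

Donors: find every N or O and count the H atoms it carries.
  atom 10 (O): bond orders sum to 2 → 0 H
  atom 11 (O): bond orders sum to 2 → 0 H
Lipinski HBD = 0.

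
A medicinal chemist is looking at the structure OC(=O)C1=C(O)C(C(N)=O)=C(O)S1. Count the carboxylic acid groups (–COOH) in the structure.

The carboxylic acid motif appears at heavy-atom position 2 in the SMILES.
Other groups present: 1 amide, 2 hydroxyl.
Carboxylic acid count: 1.

1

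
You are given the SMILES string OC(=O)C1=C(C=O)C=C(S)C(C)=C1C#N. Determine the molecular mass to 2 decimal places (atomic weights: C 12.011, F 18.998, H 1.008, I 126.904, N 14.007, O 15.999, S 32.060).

221.23 g/mol

First, the molecular formula is C10H7NO3S (counting implicit H from valence).
  C: 10 × 12.011 = 120.110
  H: 7 × 1.008 = 7.056
  N: 1 × 14.007 = 14.007
  O: 3 × 15.999 = 47.997
  S: 1 × 32.060 = 32.060
Sum: 10×12.011 + 7×1.008 + 1×14.007 + 3×15.999 + 1×32.060 = 221.230 → 221.23 g/mol.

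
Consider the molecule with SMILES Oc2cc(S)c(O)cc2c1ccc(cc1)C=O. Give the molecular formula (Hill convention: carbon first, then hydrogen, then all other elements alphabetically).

Walk through each heavy atom and fill implicit hydrogens from standard valence (C 4, N 3, O 2, S 2, halogen 1); for lowercase aromatic atoms, an aromatic c carries 1 H when it has two neighbours and 0 H with three, and aromatic n carries 0 H:
  atom 1: O, bond orders sum to 1 (valence 2) → 1 H
  atom 2: aromatic c, 3 neighbours → 0 H
  atom 3: aromatic c, 2 neighbours → 1 H
  atom 4: aromatic c, 3 neighbours → 0 H
  atom 5: S, bond orders sum to 1 (valence 2) → 1 H
  atom 6: aromatic c, 3 neighbours → 0 H
  atom 7: O, bond orders sum to 1 (valence 2) → 1 H
  atom 8: aromatic c, 2 neighbours → 1 H
  atom 9: aromatic c, 3 neighbours → 0 H
  atom 10: aromatic c, 3 neighbours → 0 H
  atom 11: aromatic c, 2 neighbours → 1 H
  atom 12: aromatic c, 2 neighbours → 1 H
  atom 13: aromatic c, 3 neighbours → 0 H
  atom 14: aromatic c, 2 neighbours → 1 H
  atom 15: aromatic c, 2 neighbours → 1 H
  atom 16: C, bond orders sum to 3 (valence 4) → 1 H
  atom 17: O, bond orders sum to 2 (valence 2) → 0 H
Totals → C:13, H:10, O:3, S:1.
In Hill order: C13H10O3S.

C13H10O3S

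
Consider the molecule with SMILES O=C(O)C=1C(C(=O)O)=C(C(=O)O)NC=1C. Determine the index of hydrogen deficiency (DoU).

Molecular formula: C8H7NO6.
DoU = (2C + 2 + N − H − X) / 2, where X is the halogen count and O/S are ignored.
    = (2·8 + 2 + 1 − 7 − 0) / 2 = 12 / 2 = 6.

6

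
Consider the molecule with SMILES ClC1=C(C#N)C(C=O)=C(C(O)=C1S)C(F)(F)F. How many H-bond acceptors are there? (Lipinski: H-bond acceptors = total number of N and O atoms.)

3

N atoms: 1; O atoms: 2.
Lipinski HBA = 1 + 2 = 3.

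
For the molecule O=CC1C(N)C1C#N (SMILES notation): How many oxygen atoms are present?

Scan the SMILES for O atoms (remember two-letter symbols like Cl and Br are single atoms).
Oxygen count: 1.

1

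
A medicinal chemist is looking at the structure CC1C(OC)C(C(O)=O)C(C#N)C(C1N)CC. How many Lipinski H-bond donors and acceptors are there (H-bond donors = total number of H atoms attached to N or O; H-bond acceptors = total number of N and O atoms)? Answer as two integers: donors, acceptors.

3, 5

Donors: find every N or O and count the H atoms it carries.
  atom 4 (O): bond orders sum to 2 → 0 H
  atom 8 (O): bond orders sum to 1 → 1 H
  atom 9 (O): bond orders sum to 2 → 0 H
  atom 12 (N): bond orders sum to 3 → 0 H
  atom 15 (N): bond orders sum to 1 → 2 H
Lipinski HBD = 3.
Acceptors: N atoms = 2, O atoms = 3 → HBA = 5.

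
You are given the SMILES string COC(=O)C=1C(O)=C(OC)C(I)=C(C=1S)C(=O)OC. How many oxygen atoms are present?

6

Scan the SMILES for O atoms (remember two-letter symbols like Cl and Br are single atoms).
Oxygen count: 6.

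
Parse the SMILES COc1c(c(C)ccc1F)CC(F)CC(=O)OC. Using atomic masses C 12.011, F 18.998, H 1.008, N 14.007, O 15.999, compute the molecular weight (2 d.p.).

258.26 g/mol

First, the molecular formula is C13H16F2O3 (counting implicit H from valence).
  C: 13 × 12.011 = 156.143
  F: 2 × 18.998 = 37.996
  H: 16 × 1.008 = 16.128
  O: 3 × 15.999 = 47.997
Sum: 13×12.011 + 2×18.998 + 16×1.008 + 3×15.999 = 258.264 → 258.26 g/mol.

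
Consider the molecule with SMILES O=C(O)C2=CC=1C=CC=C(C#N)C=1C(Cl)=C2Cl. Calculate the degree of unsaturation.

10

Molecular formula: C12H5Cl2NO2.
DoU = (2C + 2 + N − H − X) / 2, where X is the halogen count and O/S are ignored.
    = (2·12 + 2 + 1 − 5 − 2) / 2 = 20 / 2 = 10.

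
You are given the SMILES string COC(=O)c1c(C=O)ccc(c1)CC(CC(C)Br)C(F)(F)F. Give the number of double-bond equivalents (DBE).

Molecular formula: C15H16BrF3O3.
DoU = (2C + 2 + N − H − X) / 2, where X is the halogen count and O/S are ignored.
    = (2·15 + 2 + 0 − 16 − 4) / 2 = 12 / 2 = 6.

6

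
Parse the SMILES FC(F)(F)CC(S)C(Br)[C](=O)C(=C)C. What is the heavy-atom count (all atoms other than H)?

Every atom symbol written in the SMILES (organic subset) is one heavy atom; implicit H are not written.
Heavy atoms by element → Br:1, C:8, F:3, O:1, S:1.
Total: 14.

14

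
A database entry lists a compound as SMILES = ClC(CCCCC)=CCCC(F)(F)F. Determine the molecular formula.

Walk through each heavy atom and fill implicit hydrogens from standard valence (C 4, N 3, O 2, S 2, halogen 1):
  atom 1: Cl (halogen, monovalent) → 0 H
  atom 2: C, bond orders sum to 4 (valence 4) → 0 H
  atom 3: C, bond orders sum to 2 (valence 4) → 2 H
  atom 4: C, bond orders sum to 2 (valence 4) → 2 H
  atom 5: C, bond orders sum to 2 (valence 4) → 2 H
  atom 6: C, bond orders sum to 2 (valence 4) → 2 H
  atom 7: C, bond orders sum to 1 (valence 4) → 3 H
  atom 8: C, bond orders sum to 3 (valence 4) → 1 H
  atom 9: C, bond orders sum to 2 (valence 4) → 2 H
  atom 10: C, bond orders sum to 2 (valence 4) → 2 H
  atom 11: C, bond orders sum to 4 (valence 4) → 0 H
  atom 12: F (halogen, monovalent) → 0 H
  atom 13: F (halogen, monovalent) → 0 H
  atom 14: F (halogen, monovalent) → 0 H
Totals → C:10, H:16, Cl:1, F:3.
In Hill order: C10H16ClF3.

C10H16ClF3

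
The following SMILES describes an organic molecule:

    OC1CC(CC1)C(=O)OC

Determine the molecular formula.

Walk through each heavy atom and fill implicit hydrogens from standard valence (C 4, N 3, O 2, S 2, halogen 1):
  atom 1: O, bond orders sum to 1 (valence 2) → 1 H
  atom 2: C, bond orders sum to 3 (valence 4) → 1 H
  atom 3: C, bond orders sum to 2 (valence 4) → 2 H
  atom 4: C, bond orders sum to 3 (valence 4) → 1 H
  atom 5: C, bond orders sum to 2 (valence 4) → 2 H
  atom 6: C, bond orders sum to 2 (valence 4) → 2 H
  atom 7: C, bond orders sum to 4 (valence 4) → 0 H
  atom 8: O, bond orders sum to 2 (valence 2) → 0 H
  atom 9: O, bond orders sum to 2 (valence 2) → 0 H
  atom 10: C, bond orders sum to 1 (valence 4) → 3 H
Totals → C:7, H:12, O:3.

C7H12O3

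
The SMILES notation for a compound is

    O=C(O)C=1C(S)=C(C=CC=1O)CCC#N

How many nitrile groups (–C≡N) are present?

1

The nitrile motif appears at heavy-atom position 14 in the SMILES.
Other groups present: 1 carboxylic acid, 1 hydroxyl, 1 thiol.
Nitrile count: 1.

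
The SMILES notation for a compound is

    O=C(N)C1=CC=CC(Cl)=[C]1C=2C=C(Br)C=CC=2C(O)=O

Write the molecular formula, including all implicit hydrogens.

C14H9BrClNO3

Walk through each heavy atom and fill implicit hydrogens from standard valence (C 4, N 3, O 2, S 2, halogen 1):
  atom 1: O, bond orders sum to 2 (valence 2) → 0 H
  atom 2: C, bond orders sum to 4 (valence 4) → 0 H
  atom 3: N, bond orders sum to 1 (valence 3) → 2 H
  atom 4: C, bond orders sum to 4 (valence 4) → 0 H
  atom 5: C, bond orders sum to 3 (valence 4) → 1 H
  atom 6: C, bond orders sum to 3 (valence 4) → 1 H
  atom 7: C, bond orders sum to 3 (valence 4) → 1 H
  atom 8: C, bond orders sum to 4 (valence 4) → 0 H
  atom 9: Cl (halogen, monovalent) → 0 H
  atom 10: C with explicit H count 0
  atom 11: C, bond orders sum to 4 (valence 4) → 0 H
  atom 12: C, bond orders sum to 3 (valence 4) → 1 H
  atom 13: C, bond orders sum to 4 (valence 4) → 0 H
  atom 14: Br (halogen, monovalent) → 0 H
  atom 15: C, bond orders sum to 3 (valence 4) → 1 H
  atom 16: C, bond orders sum to 3 (valence 4) → 1 H
  atom 17: C, bond orders sum to 4 (valence 4) → 0 H
  atom 18: C, bond orders sum to 4 (valence 4) → 0 H
  atom 19: O, bond orders sum to 1 (valence 2) → 1 H
  atom 20: O, bond orders sum to 2 (valence 2) → 0 H
Totals → C:14, H:9, Br:1, Cl:1, N:1, O:3.
In Hill order: C14H9BrClNO3.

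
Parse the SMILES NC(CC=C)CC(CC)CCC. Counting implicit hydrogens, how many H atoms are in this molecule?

23

Walk through each heavy atom and fill implicit hydrogens from standard valence (C 4, N 3, O 2, S 2, halogen 1):
  atom 1: N, bond orders sum to 1 (valence 3) → 2 H
  atom 2: C, bond orders sum to 3 (valence 4) → 1 H
  atom 3: C, bond orders sum to 2 (valence 4) → 2 H
  atom 4: C, bond orders sum to 3 (valence 4) → 1 H
  atom 5: C, bond orders sum to 2 (valence 4) → 2 H
  atom 6: C, bond orders sum to 2 (valence 4) → 2 H
  atom 7: C, bond orders sum to 3 (valence 4) → 1 H
  atom 8: C, bond orders sum to 2 (valence 4) → 2 H
  atom 9: C, bond orders sum to 1 (valence 4) → 3 H
  atom 10: C, bond orders sum to 2 (valence 4) → 2 H
  atom 11: C, bond orders sum to 2 (valence 4) → 2 H
  atom 12: C, bond orders sum to 1 (valence 4) → 3 H
Total hydrogens: 23.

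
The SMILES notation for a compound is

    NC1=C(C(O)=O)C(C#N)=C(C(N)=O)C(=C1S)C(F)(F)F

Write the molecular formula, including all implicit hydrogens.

C10H6F3N3O3S

Walk through each heavy atom and fill implicit hydrogens from standard valence (C 4, N 3, O 2, S 2, halogen 1):
  atom 1: N, bond orders sum to 1 (valence 3) → 2 H
  atom 2: C, bond orders sum to 4 (valence 4) → 0 H
  atom 3: C, bond orders sum to 4 (valence 4) → 0 H
  atom 4: C, bond orders sum to 4 (valence 4) → 0 H
  atom 5: O, bond orders sum to 1 (valence 2) → 1 H
  atom 6: O, bond orders sum to 2 (valence 2) → 0 H
  atom 7: C, bond orders sum to 4 (valence 4) → 0 H
  atom 8: C, bond orders sum to 4 (valence 4) → 0 H
  atom 9: N, bond orders sum to 3 (valence 3) → 0 H
  atom 10: C, bond orders sum to 4 (valence 4) → 0 H
  atom 11: C, bond orders sum to 4 (valence 4) → 0 H
  atom 12: N, bond orders sum to 1 (valence 3) → 2 H
  atom 13: O, bond orders sum to 2 (valence 2) → 0 H
  atom 14: C, bond orders sum to 4 (valence 4) → 0 H
  atom 15: C, bond orders sum to 4 (valence 4) → 0 H
  atom 16: S, bond orders sum to 1 (valence 2) → 1 H
  atom 17: C, bond orders sum to 4 (valence 4) → 0 H
  atom 18: F (halogen, monovalent) → 0 H
  atom 19: F (halogen, monovalent) → 0 H
  atom 20: F (halogen, monovalent) → 0 H
Totals → C:10, H:6, F:3, N:3, O:3, S:1.
In Hill order: C10H6F3N3O3S.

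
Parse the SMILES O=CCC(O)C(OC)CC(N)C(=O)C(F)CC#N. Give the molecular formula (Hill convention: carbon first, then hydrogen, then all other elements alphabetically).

Walk through each heavy atom and fill implicit hydrogens from standard valence (C 4, N 3, O 2, S 2, halogen 1):
  atom 1: O, bond orders sum to 2 (valence 2) → 0 H
  atom 2: C, bond orders sum to 3 (valence 4) → 1 H
  atom 3: C, bond orders sum to 2 (valence 4) → 2 H
  atom 4: C, bond orders sum to 3 (valence 4) → 1 H
  atom 5: O, bond orders sum to 1 (valence 2) → 1 H
  atom 6: C, bond orders sum to 3 (valence 4) → 1 H
  atom 7: O, bond orders sum to 2 (valence 2) → 0 H
  atom 8: C, bond orders sum to 1 (valence 4) → 3 H
  atom 9: C, bond orders sum to 2 (valence 4) → 2 H
  atom 10: C, bond orders sum to 3 (valence 4) → 1 H
  atom 11: N, bond orders sum to 1 (valence 3) → 2 H
  atom 12: C, bond orders sum to 4 (valence 4) → 0 H
  atom 13: O, bond orders sum to 2 (valence 2) → 0 H
  atom 14: C, bond orders sum to 3 (valence 4) → 1 H
  atom 15: F (halogen, monovalent) → 0 H
  atom 16: C, bond orders sum to 2 (valence 4) → 2 H
  atom 17: C, bond orders sum to 4 (valence 4) → 0 H
  atom 18: N, bond orders sum to 3 (valence 3) → 0 H
Totals → C:11, H:17, F:1, N:2, O:4.
In Hill order: C11H17FN2O4.

C11H17FN2O4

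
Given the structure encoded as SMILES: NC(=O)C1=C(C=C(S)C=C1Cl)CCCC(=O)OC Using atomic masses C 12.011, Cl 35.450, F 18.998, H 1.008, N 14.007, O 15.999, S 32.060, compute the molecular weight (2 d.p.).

287.76 g/mol

First, the molecular formula is C12H14ClNO3S (counting implicit H from valence).
  C: 12 × 12.011 = 144.132
  Cl: 1 × 35.450 = 35.450
  H: 14 × 1.008 = 14.112
  N: 1 × 14.007 = 14.007
  O: 3 × 15.999 = 47.997
  S: 1 × 32.060 = 32.060
Sum: 12×12.011 + 1×35.450 + 14×1.008 + 1×14.007 + 3×15.999 + 1×32.060 = 287.758 → 287.76 g/mol.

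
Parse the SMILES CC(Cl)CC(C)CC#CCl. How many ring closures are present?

0

In SMILES, each pair of matching ring-closure digits denotes one ring-closing bond; the number of such bonds equals the number of independent rings.
Ring-closure bonds here: 0.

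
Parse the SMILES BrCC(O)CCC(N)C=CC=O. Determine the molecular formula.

Walk through each heavy atom and fill implicit hydrogens from standard valence (C 4, N 3, O 2, S 2, halogen 1):
  atom 1: Br (halogen, monovalent) → 0 H
  atom 2: C, bond orders sum to 2 (valence 4) → 2 H
  atom 3: C, bond orders sum to 3 (valence 4) → 1 H
  atom 4: O, bond orders sum to 1 (valence 2) → 1 H
  atom 5: C, bond orders sum to 2 (valence 4) → 2 H
  atom 6: C, bond orders sum to 2 (valence 4) → 2 H
  atom 7: C, bond orders sum to 3 (valence 4) → 1 H
  atom 8: N, bond orders sum to 1 (valence 3) → 2 H
  atom 9: C, bond orders sum to 3 (valence 4) → 1 H
  atom 10: C, bond orders sum to 3 (valence 4) → 1 H
  atom 11: C, bond orders sum to 3 (valence 4) → 1 H
  atom 12: O, bond orders sum to 2 (valence 2) → 0 H
Totals → C:8, H:14, Br:1, N:1, O:2.

C8H14BrNO2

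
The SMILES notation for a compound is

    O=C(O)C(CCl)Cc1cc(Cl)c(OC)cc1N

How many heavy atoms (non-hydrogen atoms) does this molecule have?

Every atom symbol written in the SMILES (organic subset) is one heavy atom; implicit H are not written.
Heavy atoms by element → C:11, Cl:2, N:1, O:3.
Total: 17.

17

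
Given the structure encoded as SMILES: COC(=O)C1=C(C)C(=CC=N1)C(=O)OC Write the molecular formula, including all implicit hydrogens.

C10H11NO4

Walk through each heavy atom and fill implicit hydrogens from standard valence (C 4, N 3, O 2, S 2, halogen 1):
  atom 1: C, bond orders sum to 1 (valence 4) → 3 H
  atom 2: O, bond orders sum to 2 (valence 2) → 0 H
  atom 3: C, bond orders sum to 4 (valence 4) → 0 H
  atom 4: O, bond orders sum to 2 (valence 2) → 0 H
  atom 5: C, bond orders sum to 4 (valence 4) → 0 H
  atom 6: C, bond orders sum to 4 (valence 4) → 0 H
  atom 7: C, bond orders sum to 1 (valence 4) → 3 H
  atom 8: C, bond orders sum to 4 (valence 4) → 0 H
  atom 9: C, bond orders sum to 3 (valence 4) → 1 H
  atom 10: C, bond orders sum to 3 (valence 4) → 1 H
  atom 11: N, bond orders sum to 3 (valence 3) → 0 H
  atom 12: C, bond orders sum to 4 (valence 4) → 0 H
  atom 13: O, bond orders sum to 2 (valence 2) → 0 H
  atom 14: O, bond orders sum to 2 (valence 2) → 0 H
  atom 15: C, bond orders sum to 1 (valence 4) → 3 H
Totals → C:10, H:11, N:1, O:4.
In Hill order: C10H11NO4.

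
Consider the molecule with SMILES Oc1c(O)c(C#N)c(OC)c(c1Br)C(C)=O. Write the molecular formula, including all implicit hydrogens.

C10H8BrNO4

Walk through each heavy atom and fill implicit hydrogens from standard valence (C 4, N 3, O 2, S 2, halogen 1); for lowercase aromatic atoms, an aromatic c carries 1 H when it has two neighbours and 0 H with three, and aromatic n carries 0 H:
  atom 1: O, bond orders sum to 1 (valence 2) → 1 H
  atom 2: aromatic c, 3 neighbours → 0 H
  atom 3: aromatic c, 3 neighbours → 0 H
  atom 4: O, bond orders sum to 1 (valence 2) → 1 H
  atom 5: aromatic c, 3 neighbours → 0 H
  atom 6: C, bond orders sum to 4 (valence 4) → 0 H
  atom 7: N, bond orders sum to 3 (valence 3) → 0 H
  atom 8: aromatic c, 3 neighbours → 0 H
  atom 9: O, bond orders sum to 2 (valence 2) → 0 H
  atom 10: C, bond orders sum to 1 (valence 4) → 3 H
  atom 11: aromatic c, 3 neighbours → 0 H
  atom 12: aromatic c, 3 neighbours → 0 H
  atom 13: Br (halogen, monovalent) → 0 H
  atom 14: C, bond orders sum to 4 (valence 4) → 0 H
  atom 15: C, bond orders sum to 1 (valence 4) → 3 H
  atom 16: O, bond orders sum to 2 (valence 2) → 0 H
Totals → C:10, H:8, Br:1, N:1, O:4.
In Hill order: C10H8BrNO4.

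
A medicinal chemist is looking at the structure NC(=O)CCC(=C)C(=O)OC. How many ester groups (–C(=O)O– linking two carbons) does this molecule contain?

1

The ester motif appears at heavy-atom position 8 in the SMILES.
Other groups present: 1 alkene, 1 amide.
Ester count: 1.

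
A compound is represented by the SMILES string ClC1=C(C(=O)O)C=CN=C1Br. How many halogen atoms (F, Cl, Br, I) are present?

2

Halogen atoms appear at heavy-atom positions 1, 11 (1×Br, 1×Cl).
Other groups present: 1 carboxylic acid.
Halogen count: 2.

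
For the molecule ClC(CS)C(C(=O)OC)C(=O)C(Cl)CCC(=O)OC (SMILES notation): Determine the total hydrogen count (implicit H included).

Walk through each heavy atom and fill implicit hydrogens from standard valence (C 4, N 3, O 2, S 2, halogen 1):
  atom 1: Cl (halogen, monovalent) → 0 H
  atom 2: C, bond orders sum to 3 (valence 4) → 1 H
  atom 3: C, bond orders sum to 2 (valence 4) → 2 H
  atom 4: S, bond orders sum to 1 (valence 2) → 1 H
  atom 5: C, bond orders sum to 3 (valence 4) → 1 H
  atom 6: C, bond orders sum to 4 (valence 4) → 0 H
  atom 7: O, bond orders sum to 2 (valence 2) → 0 H
  atom 8: O, bond orders sum to 2 (valence 2) → 0 H
  atom 9: C, bond orders sum to 1 (valence 4) → 3 H
  atom 10: C, bond orders sum to 4 (valence 4) → 0 H
  atom 11: O, bond orders sum to 2 (valence 2) → 0 H
  atom 12: C, bond orders sum to 3 (valence 4) → 1 H
  atom 13: Cl (halogen, monovalent) → 0 H
  atom 14: C, bond orders sum to 2 (valence 4) → 2 H
  atom 15: C, bond orders sum to 2 (valence 4) → 2 H
  atom 16: C, bond orders sum to 4 (valence 4) → 0 H
  atom 17: O, bond orders sum to 2 (valence 2) → 0 H
  atom 18: O, bond orders sum to 2 (valence 2) → 0 H
  atom 19: C, bond orders sum to 1 (valence 4) → 3 H
Total hydrogens: 16.

16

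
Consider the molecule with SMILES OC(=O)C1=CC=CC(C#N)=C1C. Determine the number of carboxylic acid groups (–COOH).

1

The carboxylic acid motif appears at heavy-atom position 2 in the SMILES.
Other groups present: 1 nitrile.
Carboxylic acid count: 1.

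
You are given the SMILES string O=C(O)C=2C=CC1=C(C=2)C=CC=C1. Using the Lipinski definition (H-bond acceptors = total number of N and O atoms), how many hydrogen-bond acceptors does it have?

N atoms: 0; O atoms: 2.
Lipinski HBA = 0 + 2 = 2.

2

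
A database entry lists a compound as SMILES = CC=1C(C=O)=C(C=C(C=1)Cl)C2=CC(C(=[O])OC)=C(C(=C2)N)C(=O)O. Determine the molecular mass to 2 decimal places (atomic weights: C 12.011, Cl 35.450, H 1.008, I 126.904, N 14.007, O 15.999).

First, the molecular formula is C17H14ClNO5 (counting implicit H from valence).
  C: 17 × 12.011 = 204.187
  Cl: 1 × 35.450 = 35.450
  H: 14 × 1.008 = 14.112
  N: 1 × 14.007 = 14.007
  O: 5 × 15.999 = 79.995
Sum: 17×12.011 + 1×35.450 + 14×1.008 + 1×14.007 + 5×15.999 = 347.751 → 347.75 g/mol.

347.75 g/mol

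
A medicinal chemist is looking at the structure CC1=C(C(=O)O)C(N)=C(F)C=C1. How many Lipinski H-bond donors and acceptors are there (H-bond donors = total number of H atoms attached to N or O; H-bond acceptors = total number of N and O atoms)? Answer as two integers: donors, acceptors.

3, 3

Donors: find every N or O and count the H atoms it carries.
  atom 5 (O): bond orders sum to 2 → 0 H
  atom 6 (O): bond orders sum to 1 → 1 H
  atom 8 (N): bond orders sum to 1 → 2 H
Lipinski HBD = 3.
Acceptors: N atoms = 1, O atoms = 2 → HBA = 3.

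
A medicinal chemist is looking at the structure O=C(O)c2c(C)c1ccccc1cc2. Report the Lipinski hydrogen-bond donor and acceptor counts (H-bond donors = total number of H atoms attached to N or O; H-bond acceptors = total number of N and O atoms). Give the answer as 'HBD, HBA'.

1, 2

Donors: find every N or O and count the H atoms it carries.
  atom 1 (O): bond orders sum to 2 → 0 H
  atom 3 (O): bond orders sum to 1 → 1 H
Lipinski HBD = 1.
Acceptors: N atoms = 0, O atoms = 2 → HBA = 2.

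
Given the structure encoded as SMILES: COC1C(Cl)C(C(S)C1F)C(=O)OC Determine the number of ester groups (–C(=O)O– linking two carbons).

1

The ester motif appears at heavy-atom position 11 in the SMILES.
Other groups present: 1 ether, 1 thiol.
Ester count: 1.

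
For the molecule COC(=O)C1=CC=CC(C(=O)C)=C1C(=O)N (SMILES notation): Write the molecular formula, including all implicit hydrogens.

C11H11NO4

Walk through each heavy atom and fill implicit hydrogens from standard valence (C 4, N 3, O 2, S 2, halogen 1):
  atom 1: C, bond orders sum to 1 (valence 4) → 3 H
  atom 2: O, bond orders sum to 2 (valence 2) → 0 H
  atom 3: C, bond orders sum to 4 (valence 4) → 0 H
  atom 4: O, bond orders sum to 2 (valence 2) → 0 H
  atom 5: C, bond orders sum to 4 (valence 4) → 0 H
  atom 6: C, bond orders sum to 3 (valence 4) → 1 H
  atom 7: C, bond orders sum to 3 (valence 4) → 1 H
  atom 8: C, bond orders sum to 3 (valence 4) → 1 H
  atom 9: C, bond orders sum to 4 (valence 4) → 0 H
  atom 10: C, bond orders sum to 4 (valence 4) → 0 H
  atom 11: O, bond orders sum to 2 (valence 2) → 0 H
  atom 12: C, bond orders sum to 1 (valence 4) → 3 H
  atom 13: C, bond orders sum to 4 (valence 4) → 0 H
  atom 14: C, bond orders sum to 4 (valence 4) → 0 H
  atom 15: O, bond orders sum to 2 (valence 2) → 0 H
  atom 16: N, bond orders sum to 1 (valence 3) → 2 H
Totals → C:11, H:11, N:1, O:4.
In Hill order: C11H11NO4.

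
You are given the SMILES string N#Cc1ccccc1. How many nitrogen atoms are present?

1

Scan the SMILES for N atoms (remember two-letter symbols like Cl and Br are single atoms).
Nitrogen count: 1.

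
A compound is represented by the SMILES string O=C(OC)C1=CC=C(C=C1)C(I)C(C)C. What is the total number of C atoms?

Count every carbon token in the SMILES (each C, including those in ring-closure positions and inside branches).
Carbon count: 12.

12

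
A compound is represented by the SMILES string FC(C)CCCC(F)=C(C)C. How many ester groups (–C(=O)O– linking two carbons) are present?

Scan the SMILES for the ester motif — none present.
Groups that are present: 1 alkene.

0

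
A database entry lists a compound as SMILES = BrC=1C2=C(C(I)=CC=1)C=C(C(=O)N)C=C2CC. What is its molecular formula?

Walk through each heavy atom and fill implicit hydrogens from standard valence (C 4, N 3, O 2, S 2, halogen 1):
  atom 1: Br (halogen, monovalent) → 0 H
  atom 2: C, bond orders sum to 4 (valence 4) → 0 H
  atom 3: C, bond orders sum to 4 (valence 4) → 0 H
  atom 4: C, bond orders sum to 4 (valence 4) → 0 H
  atom 5: C, bond orders sum to 4 (valence 4) → 0 H
  atom 6: I (halogen, monovalent) → 0 H
  atom 7: C, bond orders sum to 3 (valence 4) → 1 H
  atom 8: C, bond orders sum to 3 (valence 4) → 1 H
  atom 9: C, bond orders sum to 3 (valence 4) → 1 H
  atom 10: C, bond orders sum to 4 (valence 4) → 0 H
  atom 11: C, bond orders sum to 4 (valence 4) → 0 H
  atom 12: O, bond orders sum to 2 (valence 2) → 0 H
  atom 13: N, bond orders sum to 1 (valence 3) → 2 H
  atom 14: C, bond orders sum to 3 (valence 4) → 1 H
  atom 15: C, bond orders sum to 4 (valence 4) → 0 H
  atom 16: C, bond orders sum to 2 (valence 4) → 2 H
  atom 17: C, bond orders sum to 1 (valence 4) → 3 H
Totals → C:13, H:11, Br:1, I:1, N:1, O:1.
In Hill order: C13H11BrINO.

C13H11BrINO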